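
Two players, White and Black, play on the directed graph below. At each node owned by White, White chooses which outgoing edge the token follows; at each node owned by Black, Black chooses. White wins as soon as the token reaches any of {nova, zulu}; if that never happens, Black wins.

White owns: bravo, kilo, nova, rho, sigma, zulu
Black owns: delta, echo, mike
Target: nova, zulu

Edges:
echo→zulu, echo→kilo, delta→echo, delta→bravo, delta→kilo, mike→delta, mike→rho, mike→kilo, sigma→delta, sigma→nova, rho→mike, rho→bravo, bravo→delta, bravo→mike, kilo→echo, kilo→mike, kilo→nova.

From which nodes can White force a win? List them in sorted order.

echo, kilo, nova, sigma, zulu

A0 = {nova, zulu}
A1: add {kilo, sigma} — sigma (White) has sigma→nova; kilo (White) has kilo→nova.
A2: add {echo} — echo (Black): all of {zulu, kilo} already in.
A3 = A2; e.g. delta (Black) can still go to bravo. Fixed point.
White's winning region = {echo, kilo, nova, sigma, zulu}.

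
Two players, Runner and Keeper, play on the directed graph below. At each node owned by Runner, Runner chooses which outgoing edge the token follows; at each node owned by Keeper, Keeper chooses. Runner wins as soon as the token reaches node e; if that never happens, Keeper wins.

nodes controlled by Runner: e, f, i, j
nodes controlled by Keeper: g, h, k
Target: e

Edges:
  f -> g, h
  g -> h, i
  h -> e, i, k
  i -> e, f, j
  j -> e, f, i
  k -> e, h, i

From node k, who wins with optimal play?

A0 = {e}
A1: add {i, j} — i (Runner) has i→e; j (Runner) has j→e.
A2 = A1; e.g. f (Runner) has no edge into A1. Fixed point.
k never enters the attractor, so Keeper can avoid the target forever.

Keeper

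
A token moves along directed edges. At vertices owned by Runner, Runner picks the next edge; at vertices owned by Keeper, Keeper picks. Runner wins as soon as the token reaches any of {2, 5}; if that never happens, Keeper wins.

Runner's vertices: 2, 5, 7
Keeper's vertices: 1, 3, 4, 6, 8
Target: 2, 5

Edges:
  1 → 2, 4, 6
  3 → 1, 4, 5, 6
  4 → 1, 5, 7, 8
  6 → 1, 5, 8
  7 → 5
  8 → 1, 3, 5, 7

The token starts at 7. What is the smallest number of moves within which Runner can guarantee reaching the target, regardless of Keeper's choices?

A0 = {2, 5}
A1: add {7} — 7 (Runner) has 7→5.
A2 = A1; e.g. 1 (Keeper) can still go to 4. Fixed point.
7 enters the attractor at level 1, so Runner can force the target in 1 move from there.

1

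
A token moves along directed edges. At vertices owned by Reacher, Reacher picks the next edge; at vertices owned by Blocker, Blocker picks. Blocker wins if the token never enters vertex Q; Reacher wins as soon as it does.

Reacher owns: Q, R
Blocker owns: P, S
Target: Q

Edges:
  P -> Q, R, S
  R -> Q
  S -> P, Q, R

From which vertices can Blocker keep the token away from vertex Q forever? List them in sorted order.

P, S

A0 = {Q}
A1: add {R} — R (Reacher) has R→Q.
A2 = A1; e.g. P (Blocker) can still go to S. Fixed point.
Reacher's attractor = {Q, R}; Blocker avoids the target exactly from the complement.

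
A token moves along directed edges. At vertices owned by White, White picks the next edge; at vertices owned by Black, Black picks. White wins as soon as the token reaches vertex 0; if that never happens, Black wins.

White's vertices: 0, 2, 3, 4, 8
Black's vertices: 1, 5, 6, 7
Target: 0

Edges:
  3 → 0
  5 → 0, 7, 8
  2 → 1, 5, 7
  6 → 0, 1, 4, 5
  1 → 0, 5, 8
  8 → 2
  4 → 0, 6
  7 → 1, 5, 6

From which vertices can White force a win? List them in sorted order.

0, 3, 4

A0 = {0}
A1: add {3, 4} — 3 (White) has 3→0; 4 (White) has 4→0.
A2 = A1; e.g. 1 (Black) can still go to 5. Fixed point.
White's winning region = {0, 3, 4}.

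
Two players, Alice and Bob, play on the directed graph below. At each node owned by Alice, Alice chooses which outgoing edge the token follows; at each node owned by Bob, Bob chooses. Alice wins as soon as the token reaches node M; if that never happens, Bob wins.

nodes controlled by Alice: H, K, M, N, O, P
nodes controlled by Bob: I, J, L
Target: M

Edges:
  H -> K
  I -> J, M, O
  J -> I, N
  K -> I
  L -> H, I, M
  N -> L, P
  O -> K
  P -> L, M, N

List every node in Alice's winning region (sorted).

A0 = {M}
A1: add {P} — P (Alice) has P→M.
A2: add {N} — N (Alice) has N→P.
A3 = A2; e.g. H (Alice) has no edge into A2. Fixed point.
Alice's winning region = {M, N, P}.

M, N, P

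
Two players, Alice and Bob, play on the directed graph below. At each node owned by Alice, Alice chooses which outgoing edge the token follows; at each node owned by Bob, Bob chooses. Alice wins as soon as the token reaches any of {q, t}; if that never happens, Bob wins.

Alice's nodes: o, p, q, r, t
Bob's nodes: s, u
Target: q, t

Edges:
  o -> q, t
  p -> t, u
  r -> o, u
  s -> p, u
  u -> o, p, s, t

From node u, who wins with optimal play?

A0 = {q, t}
A1: add {o, p} — o (Alice) has o→q; p (Alice) has p→t.
A2: add {r} — r (Alice) has r→o.
A3 = A2; e.g. s (Bob) can still go to u. Fixed point.
u never enters the attractor, so Bob can avoid the target forever.

Bob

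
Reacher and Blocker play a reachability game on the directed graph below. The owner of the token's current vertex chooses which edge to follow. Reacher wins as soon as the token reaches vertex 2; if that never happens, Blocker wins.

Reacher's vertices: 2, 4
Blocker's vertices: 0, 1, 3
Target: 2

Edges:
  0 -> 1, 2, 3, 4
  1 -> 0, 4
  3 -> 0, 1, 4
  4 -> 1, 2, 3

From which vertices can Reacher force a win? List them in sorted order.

A0 = {2}
A1: add {4} — 4 (Reacher) has 4→2.
A2 = A1; e.g. 0 (Blocker) can still go to 1. Fixed point.
Reacher's winning region = {2, 4}.

2, 4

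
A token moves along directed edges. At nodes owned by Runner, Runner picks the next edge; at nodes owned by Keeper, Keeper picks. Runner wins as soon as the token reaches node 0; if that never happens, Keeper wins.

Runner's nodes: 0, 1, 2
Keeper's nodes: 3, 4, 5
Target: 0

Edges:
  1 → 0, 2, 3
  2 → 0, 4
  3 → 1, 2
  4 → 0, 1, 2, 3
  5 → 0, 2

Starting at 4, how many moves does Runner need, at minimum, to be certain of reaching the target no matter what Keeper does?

A0 = {0}
A1: add {1, 2} — 1 (Runner) has 1→0; 2 (Runner) has 2→0.
A2: add {3, 5} — 3 (Keeper): all of {1, 2} already in; 5 (Keeper): all of {0, 2} already in.
A3: add {4} — 4 (Keeper): all of {0, 1, 2, 3} already in.
A3 = all vertices. Fixed point.
4 enters the attractor at level 3, so Runner can force the target in 3 moves from there.

3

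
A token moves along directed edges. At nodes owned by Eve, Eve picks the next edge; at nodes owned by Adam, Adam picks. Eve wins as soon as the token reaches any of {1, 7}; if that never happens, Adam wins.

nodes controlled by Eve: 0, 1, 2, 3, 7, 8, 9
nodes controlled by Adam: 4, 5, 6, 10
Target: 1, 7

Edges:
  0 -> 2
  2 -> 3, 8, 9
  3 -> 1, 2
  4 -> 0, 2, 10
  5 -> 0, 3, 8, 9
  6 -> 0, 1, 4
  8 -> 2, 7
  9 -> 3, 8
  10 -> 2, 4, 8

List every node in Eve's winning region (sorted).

0, 1, 2, 3, 5, 7, 8, 9

A0 = {1, 7}
A1: add {3, 8} — 3 (Eve) has 3→1; 8 (Eve) has 8→7.
A2: add {2, 9} — 2 (Eve) has 2→3; 9 (Eve) has 9→3.
A3: add {0} — 0 (Eve) has 0→2.
A4: add {5} — 5 (Adam): all of {0, 3, 8, 9} already in.
A5 = A4; e.g. 4 (Adam) can still go to 10. Fixed point.
Eve's winning region = {0, 1, 2, 3, 5, 7, 8, 9}.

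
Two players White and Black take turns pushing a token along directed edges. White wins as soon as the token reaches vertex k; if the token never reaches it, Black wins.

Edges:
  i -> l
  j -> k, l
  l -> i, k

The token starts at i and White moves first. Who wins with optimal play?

Track states (vertex, player-to-move).
A0 = {(k,White), (k,Black)}
A1: add {(j,White), (l,White)}.
A2: add {(i,Black), (j,Black)}.
A3 = A2; e.g. (i,White) stays out. (i,White) never enters ⇒ Black avoids the target.

Black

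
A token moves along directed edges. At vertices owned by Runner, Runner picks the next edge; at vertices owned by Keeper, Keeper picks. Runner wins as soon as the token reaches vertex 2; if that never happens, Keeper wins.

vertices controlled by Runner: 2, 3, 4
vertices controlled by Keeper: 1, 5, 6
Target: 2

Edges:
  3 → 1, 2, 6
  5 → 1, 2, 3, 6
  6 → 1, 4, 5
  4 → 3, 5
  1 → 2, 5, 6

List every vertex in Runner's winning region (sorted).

2, 3, 4

A0 = {2}
A1: add {3} — 3 (Runner) has 3→2.
A2: add {4} — 4 (Runner) has 4→3.
A3 = A2; e.g. 1 (Keeper) can still go to 5. Fixed point.
Runner's winning region = {2, 3, 4}.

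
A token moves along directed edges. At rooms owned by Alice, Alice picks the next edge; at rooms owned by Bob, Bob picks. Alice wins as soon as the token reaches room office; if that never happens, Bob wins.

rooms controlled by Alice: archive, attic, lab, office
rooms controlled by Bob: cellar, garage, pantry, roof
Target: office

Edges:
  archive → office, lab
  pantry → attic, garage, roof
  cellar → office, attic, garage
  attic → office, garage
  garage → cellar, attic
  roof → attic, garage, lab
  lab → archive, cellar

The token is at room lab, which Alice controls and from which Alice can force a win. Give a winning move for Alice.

archive

A0 = {office}
A1: add {archive, attic} — archive (Alice) has archive→office; attic (Alice) has attic→office.
A2: add {lab} — lab (Alice) has lab→archive.
A3 = A2; e.g. pantry (Bob) can still go to garage. Fixed point.
From lab, successor archive is in the attractor (rank 1); the other successor cellar is not.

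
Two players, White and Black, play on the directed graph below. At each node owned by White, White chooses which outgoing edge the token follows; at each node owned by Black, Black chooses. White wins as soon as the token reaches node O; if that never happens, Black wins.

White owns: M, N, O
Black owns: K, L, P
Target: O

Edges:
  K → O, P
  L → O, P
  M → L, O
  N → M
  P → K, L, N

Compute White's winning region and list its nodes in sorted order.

A0 = {O}
A1: add {M} — M (White) has M→O.
A2: add {N} — N (White) has N→M.
A3 = A2; e.g. K (Black) can still go to P. Fixed point.
White's winning region = {M, N, O}.

M, N, O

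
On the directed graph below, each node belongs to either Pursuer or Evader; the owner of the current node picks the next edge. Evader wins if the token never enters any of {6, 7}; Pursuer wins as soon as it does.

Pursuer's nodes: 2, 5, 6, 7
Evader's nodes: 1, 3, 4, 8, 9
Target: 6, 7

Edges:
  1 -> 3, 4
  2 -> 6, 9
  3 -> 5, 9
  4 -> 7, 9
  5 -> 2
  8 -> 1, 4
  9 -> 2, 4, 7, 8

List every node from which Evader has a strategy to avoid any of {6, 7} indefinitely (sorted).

1, 3, 4, 8, 9

A0 = {6, 7}
A1: add {2} — 2 (Pursuer) has 2→6.
A2: add {5} — 5 (Pursuer) has 5→2.
A3 = A2; e.g. 1 (Evader) can still go to 3. Fixed point.
Pursuer's attractor = {2, 5, 6, 7}; Evader avoids the target exactly from the complement.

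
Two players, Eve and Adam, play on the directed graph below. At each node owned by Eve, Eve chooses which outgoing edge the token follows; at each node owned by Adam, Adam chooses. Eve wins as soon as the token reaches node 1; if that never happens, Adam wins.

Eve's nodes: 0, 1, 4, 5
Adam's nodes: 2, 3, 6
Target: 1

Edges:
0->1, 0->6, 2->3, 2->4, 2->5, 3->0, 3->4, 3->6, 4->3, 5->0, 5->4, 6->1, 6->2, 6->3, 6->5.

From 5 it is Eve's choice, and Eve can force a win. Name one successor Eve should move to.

A0 = {1}
A1: add {0} — 0 (Eve) has 0→1.
A2: add {5} — 5 (Eve) has 5→0.
A3 = A2; e.g. 2 (Adam) can still go to 3. Fixed point.
From 5, successor 0 is in the attractor (rank 1); the other successor 4 is not.

0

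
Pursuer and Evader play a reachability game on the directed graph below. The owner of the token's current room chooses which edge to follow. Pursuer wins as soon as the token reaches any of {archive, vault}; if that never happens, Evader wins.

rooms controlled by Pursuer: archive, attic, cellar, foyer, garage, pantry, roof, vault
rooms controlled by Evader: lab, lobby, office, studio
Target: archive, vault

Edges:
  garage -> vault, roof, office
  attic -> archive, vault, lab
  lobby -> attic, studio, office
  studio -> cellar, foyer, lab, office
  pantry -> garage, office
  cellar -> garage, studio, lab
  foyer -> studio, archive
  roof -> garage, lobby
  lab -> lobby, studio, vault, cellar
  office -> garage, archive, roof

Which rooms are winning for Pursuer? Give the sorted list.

archive, attic, cellar, foyer, garage, office, pantry, roof, vault

A0 = {archive, vault}
A1: add {attic, foyer, garage} — garage (Pursuer) has garage→vault; attic (Pursuer) has attic→archive; foyer (Pursuer) has foyer→archive.
A2: add {cellar, pantry, roof} — pantry (Pursuer) has pantry→garage; cellar (Pursuer) has cellar→garage; roof (Pursuer) has roof→garage.
A3: add {office} — office (Evader): all of {garage, archive, roof} already in.
A4 = A3; e.g. lobby (Evader) can still go to studio. Fixed point.
Pursuer's winning region = {archive, attic, cellar, foyer, garage, office, pantry, roof, vault}.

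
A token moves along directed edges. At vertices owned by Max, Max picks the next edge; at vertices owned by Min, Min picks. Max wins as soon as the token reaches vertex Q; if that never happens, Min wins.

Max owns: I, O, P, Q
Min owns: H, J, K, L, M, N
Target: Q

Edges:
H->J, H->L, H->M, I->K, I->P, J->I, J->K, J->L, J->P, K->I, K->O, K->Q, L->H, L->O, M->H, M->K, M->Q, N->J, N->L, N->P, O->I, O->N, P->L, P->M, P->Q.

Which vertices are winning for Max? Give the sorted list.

A0 = {Q}
A1: add {P} — P (Max) has P→Q.
A2: add {I} — I (Max) has I→P.
A3: add {O} — O (Max) has O→I.
A4: add {K} — K (Min): all of {I, O, Q} already in.
A5 = A4; e.g. H (Min) can still go to J. Fixed point.
Max's winning region = {I, K, O, P, Q}.

I, K, O, P, Q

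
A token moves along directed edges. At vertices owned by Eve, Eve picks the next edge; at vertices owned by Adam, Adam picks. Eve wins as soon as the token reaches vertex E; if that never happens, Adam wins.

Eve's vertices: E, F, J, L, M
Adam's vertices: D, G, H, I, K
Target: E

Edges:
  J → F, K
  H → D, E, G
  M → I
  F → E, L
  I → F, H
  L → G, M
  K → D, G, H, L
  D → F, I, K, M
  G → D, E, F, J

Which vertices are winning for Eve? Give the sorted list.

A0 = {E}
A1: add {F} — F (Eve) has F→E.
A2: add {J} — J (Eve) has J→F.
A3 = A2; e.g. D (Adam) can still go to I. Fixed point.
Eve's winning region = {E, F, J}.

E, F, J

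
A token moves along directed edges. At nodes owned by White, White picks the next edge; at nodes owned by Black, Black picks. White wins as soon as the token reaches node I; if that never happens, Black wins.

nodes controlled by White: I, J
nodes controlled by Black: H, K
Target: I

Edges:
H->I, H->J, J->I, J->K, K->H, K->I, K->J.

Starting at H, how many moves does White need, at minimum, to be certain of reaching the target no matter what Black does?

A0 = {I}
A1: add {J} — J (White) has J→I.
A2: add {H} — H (Black): all of {I, J} already in.
H enters the attractor at level 2, so White can force the target in 2 moves from there.

2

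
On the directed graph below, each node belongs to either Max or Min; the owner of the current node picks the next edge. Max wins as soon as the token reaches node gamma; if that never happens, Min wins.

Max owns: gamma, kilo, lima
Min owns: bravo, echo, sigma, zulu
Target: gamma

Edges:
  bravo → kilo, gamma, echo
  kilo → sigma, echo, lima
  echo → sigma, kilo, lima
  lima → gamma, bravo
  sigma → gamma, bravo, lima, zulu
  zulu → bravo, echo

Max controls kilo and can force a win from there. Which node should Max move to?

lima

A0 = {gamma}
A1: add {lima} — lima (Max) has lima→gamma.
A2: add {kilo} — kilo (Max) has kilo→lima.
A3 = A2; e.g. sigma (Min) can still go to bravo. Fixed point.
From kilo, successor lima is in the attractor (rank 1); the other successors echo, sigma are not.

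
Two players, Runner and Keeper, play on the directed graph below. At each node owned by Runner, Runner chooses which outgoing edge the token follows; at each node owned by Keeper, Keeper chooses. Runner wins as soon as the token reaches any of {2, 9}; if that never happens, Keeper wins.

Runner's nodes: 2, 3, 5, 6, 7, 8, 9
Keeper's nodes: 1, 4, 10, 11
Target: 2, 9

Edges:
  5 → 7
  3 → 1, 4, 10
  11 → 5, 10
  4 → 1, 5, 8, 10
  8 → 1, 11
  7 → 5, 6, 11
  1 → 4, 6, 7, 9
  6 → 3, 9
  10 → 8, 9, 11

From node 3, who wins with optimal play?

Keeper

A0 = {2, 9}
A1: add {6} — 6 (Runner) has 6→9.
A2: add {7} — 7 (Runner) has 7→6.
A3: add {5} — 5 (Runner) has 5→7.
A4 = A3; e.g. 1 (Keeper) can still go to 4. Fixed point.
3 never enters the attractor, so Keeper can avoid the target forever.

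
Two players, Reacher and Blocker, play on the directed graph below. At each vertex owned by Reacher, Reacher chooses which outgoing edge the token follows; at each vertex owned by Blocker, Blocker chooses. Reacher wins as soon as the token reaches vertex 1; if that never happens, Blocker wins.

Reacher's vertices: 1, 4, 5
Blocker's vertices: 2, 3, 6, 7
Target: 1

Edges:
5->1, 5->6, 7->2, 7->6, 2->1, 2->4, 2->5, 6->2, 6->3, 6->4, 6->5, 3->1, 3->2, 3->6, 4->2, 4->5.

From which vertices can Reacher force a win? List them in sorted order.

1, 2, 4, 5

A0 = {1}
A1: add {5} — 5 (Reacher) has 5→1.
A2: add {4} — 4 (Reacher) has 4→5.
A3: add {2} — 2 (Blocker): all of {1, 4, 5} already in.
A4 = A3; e.g. 3 (Blocker) can still go to 6. Fixed point.
Reacher's winning region = {1, 2, 4, 5}.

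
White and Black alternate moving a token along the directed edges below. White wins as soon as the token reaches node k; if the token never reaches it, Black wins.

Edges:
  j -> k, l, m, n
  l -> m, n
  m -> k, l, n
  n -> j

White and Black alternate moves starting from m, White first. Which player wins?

White

Track states (vertex, player-to-move).
A0 = {(k,White), (k,Black)}
A1: add {(j,White), (m,White)}.
(m,White) ∈ A1 ⇒ White forces the target.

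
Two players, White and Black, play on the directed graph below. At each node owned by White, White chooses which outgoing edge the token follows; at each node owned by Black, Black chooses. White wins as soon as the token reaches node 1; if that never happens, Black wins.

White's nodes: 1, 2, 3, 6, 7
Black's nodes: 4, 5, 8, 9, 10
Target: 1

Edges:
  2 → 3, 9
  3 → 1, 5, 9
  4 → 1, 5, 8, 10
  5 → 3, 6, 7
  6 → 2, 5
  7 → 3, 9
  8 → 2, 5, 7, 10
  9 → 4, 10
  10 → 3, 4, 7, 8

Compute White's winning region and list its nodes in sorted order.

1, 2, 3, 5, 6, 7

A0 = {1}
A1: add {3} — 3 (White) has 3→1.
A2: add {2, 7} — 2 (White) has 2→3; 7 (White) has 7→3.
A3: add {6} — 6 (White) has 6→2.
A4: add {5} — 5 (Black): all of {3, 6, 7} already in.
A5 = A4; e.g. 4 (Black) can still go to 8. Fixed point.
White's winning region = {1, 2, 3, 5, 6, 7}.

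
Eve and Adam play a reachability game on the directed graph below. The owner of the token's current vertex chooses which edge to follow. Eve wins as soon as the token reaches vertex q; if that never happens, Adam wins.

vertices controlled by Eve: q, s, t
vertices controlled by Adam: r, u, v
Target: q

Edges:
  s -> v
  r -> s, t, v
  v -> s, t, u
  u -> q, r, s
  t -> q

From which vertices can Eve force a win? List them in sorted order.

q, t

A0 = {q}
A1: add {t} — t (Eve) has t→q.
A2 = A1; e.g. r (Adam) can still go to s. Fixed point.
Eve's winning region = {q, t}.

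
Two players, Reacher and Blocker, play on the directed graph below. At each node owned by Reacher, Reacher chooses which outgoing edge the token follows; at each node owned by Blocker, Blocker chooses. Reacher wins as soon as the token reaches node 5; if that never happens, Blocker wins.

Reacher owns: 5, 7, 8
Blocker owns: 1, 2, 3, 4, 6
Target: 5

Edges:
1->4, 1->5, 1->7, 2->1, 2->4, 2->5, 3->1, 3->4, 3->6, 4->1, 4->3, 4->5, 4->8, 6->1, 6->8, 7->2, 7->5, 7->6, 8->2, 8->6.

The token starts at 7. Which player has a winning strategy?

Reacher

A0 = {5}
A1: add {7} — 7 (Reacher) has 7→5.
A2 = A1; e.g. 1 (Blocker) can still go to 4. Fixed point.
7 ∈ A1, so Reacher can force the target.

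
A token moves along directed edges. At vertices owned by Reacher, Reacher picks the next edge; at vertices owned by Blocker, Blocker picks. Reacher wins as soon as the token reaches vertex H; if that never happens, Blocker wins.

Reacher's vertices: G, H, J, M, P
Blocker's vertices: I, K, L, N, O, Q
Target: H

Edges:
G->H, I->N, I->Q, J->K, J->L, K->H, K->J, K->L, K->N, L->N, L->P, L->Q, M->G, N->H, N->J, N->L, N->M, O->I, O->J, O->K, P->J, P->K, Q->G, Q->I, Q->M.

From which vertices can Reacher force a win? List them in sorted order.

G, H, M

A0 = {H}
A1: add {G} — G (Reacher) has G→H.
A2: add {M} — M (Reacher) has M→G.
A3 = A2; e.g. I (Blocker) can still go to N. Fixed point.
Reacher's winning region = {G, H, M}.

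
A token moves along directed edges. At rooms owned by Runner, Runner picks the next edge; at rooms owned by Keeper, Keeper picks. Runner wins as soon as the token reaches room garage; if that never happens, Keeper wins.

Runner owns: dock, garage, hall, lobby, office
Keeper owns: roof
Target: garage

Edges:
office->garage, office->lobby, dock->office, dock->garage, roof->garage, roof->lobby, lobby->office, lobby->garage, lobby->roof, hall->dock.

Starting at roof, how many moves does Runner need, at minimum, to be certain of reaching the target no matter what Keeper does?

A0 = {garage}
A1: add {dock, lobby, office} — office (Runner) has office→garage; lobby (Runner) has lobby→garage; dock (Runner) has dock→garage.
A2: add {hall, roof} — hall (Runner) has hall→dock; roof (Keeper): all of {garage, lobby} already in.
A2 = all vertices. Fixed point.
roof enters the attractor at level 2, so Runner can force the target in 2 moves from there.

2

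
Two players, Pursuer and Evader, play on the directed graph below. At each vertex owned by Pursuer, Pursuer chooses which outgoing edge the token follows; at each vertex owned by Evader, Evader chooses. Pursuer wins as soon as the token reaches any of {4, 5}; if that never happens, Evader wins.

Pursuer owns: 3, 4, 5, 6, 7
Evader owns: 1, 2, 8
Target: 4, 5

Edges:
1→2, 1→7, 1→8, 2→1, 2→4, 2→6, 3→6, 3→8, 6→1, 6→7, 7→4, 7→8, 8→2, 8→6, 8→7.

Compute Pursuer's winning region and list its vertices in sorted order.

3, 4, 5, 6, 7

A0 = {4, 5}
A1: add {7} — 7 (Pursuer) has 7→4.
A2: add {6} — 6 (Pursuer) has 6→7.
A3: add {3} — 3 (Pursuer) has 3→6.
A4 = A3; e.g. 1 (Evader) can still go to 2. Fixed point.
Pursuer's winning region = {3, 4, 5, 6, 7}.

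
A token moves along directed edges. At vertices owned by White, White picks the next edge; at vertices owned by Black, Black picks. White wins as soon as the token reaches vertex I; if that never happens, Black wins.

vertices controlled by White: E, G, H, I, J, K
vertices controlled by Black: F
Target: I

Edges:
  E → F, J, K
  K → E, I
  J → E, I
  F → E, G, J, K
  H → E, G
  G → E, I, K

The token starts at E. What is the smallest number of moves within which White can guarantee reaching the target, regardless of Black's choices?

A0 = {I}
A1: add {G, J, K} — G (White) has G→I; J (White) has J→I; K (White) has K→I.
A2: add {E, H} — E (White) has E→J; H (White) has H→G.
E enters the attractor at level 2, so White can force the target in 2 moves from there.

2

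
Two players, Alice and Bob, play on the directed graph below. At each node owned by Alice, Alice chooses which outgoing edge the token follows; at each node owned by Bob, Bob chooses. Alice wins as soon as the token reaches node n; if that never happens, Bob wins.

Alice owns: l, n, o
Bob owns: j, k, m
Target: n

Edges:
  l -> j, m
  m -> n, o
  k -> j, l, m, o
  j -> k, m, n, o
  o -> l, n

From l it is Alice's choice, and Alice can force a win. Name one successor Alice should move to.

m

A0 = {n}
A1: add {o} — o (Alice) has o→n.
A2: add {m} — m (Bob): all of {n, o} already in.
A3: add {l} — l (Alice) has l→m.
A4 = A3; e.g. j (Bob) can still go to k. Fixed point.
From l, successor m is in the attractor (rank 2); the other successor j is not.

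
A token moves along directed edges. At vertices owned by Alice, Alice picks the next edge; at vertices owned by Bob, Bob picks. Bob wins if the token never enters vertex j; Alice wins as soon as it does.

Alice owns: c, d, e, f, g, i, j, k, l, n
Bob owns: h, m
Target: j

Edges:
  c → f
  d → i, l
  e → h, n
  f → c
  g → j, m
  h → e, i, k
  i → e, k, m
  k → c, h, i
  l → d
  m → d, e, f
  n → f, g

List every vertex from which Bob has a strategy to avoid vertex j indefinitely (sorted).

A0 = {j}
A1: add {g} — g (Alice) has g→j.
A2: add {n} — n (Alice) has n→g.
A3: add {e} — e (Alice) has e→n.
A4: add {i} — i (Alice) has i→e.
A5: add {d, k} — d (Alice) has d→i; k (Alice) has k→i.
A6: add {h, l} — h (Bob): all of {e, i, k} already in; l (Alice) has l→d.
A7 = A6; e.g. c (Alice) has no edge into A6. Fixed point.
Alice's attractor = {d, e, g, h, i, j, k, l, n}; Bob avoids the target exactly from the complement.

c, f, m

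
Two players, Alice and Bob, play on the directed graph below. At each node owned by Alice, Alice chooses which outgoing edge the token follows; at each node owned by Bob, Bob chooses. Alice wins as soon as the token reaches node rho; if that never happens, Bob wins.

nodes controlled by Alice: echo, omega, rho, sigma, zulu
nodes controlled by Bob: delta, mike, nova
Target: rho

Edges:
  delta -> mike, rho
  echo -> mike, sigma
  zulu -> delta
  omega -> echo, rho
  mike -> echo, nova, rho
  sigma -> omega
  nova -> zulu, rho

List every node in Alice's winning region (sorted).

echo, omega, rho, sigma

A0 = {rho}
A1: add {omega} — omega (Alice) has omega→rho.
A2: add {sigma} — sigma (Alice) has sigma→omega.
A3: add {echo} — echo (Alice) has echo→sigma.
A4 = A3; e.g. delta (Bob) can still go to mike. Fixed point.
Alice's winning region = {echo, omega, rho, sigma}.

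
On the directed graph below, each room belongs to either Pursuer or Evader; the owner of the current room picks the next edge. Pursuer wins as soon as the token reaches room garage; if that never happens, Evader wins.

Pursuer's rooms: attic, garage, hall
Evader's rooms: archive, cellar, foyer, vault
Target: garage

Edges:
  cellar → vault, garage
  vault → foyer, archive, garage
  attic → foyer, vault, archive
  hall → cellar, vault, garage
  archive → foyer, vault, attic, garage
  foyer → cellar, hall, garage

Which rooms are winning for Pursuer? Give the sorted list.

garage, hall

A0 = {garage}
A1: add {hall} — hall (Pursuer) has hall→garage.
A2 = A1; e.g. cellar (Evader) can still go to vault. Fixed point.
Pursuer's winning region = {garage, hall}.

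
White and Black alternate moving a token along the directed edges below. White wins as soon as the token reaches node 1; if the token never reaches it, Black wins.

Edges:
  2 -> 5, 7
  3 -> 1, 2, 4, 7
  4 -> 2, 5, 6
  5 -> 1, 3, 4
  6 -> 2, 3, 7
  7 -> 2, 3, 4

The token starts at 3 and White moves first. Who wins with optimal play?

White

Track states (vertex, player-to-move).
A0 = {(1,White), (1,Black)}
A1: add {(3,White), (5,White)}.
(3,White) ∈ A1 ⇒ White forces the target.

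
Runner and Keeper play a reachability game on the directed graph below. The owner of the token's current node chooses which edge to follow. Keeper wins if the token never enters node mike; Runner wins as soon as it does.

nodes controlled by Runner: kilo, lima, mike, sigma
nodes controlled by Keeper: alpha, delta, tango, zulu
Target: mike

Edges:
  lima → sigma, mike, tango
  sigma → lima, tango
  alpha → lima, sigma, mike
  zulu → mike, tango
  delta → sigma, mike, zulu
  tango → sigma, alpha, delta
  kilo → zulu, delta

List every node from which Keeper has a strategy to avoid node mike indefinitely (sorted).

delta, kilo, tango, zulu

A0 = {mike}
A1: add {lima} — lima (Runner) has lima→mike.
A2: add {sigma} — sigma (Runner) has sigma→lima.
A3: add {alpha} — alpha (Keeper): all of {lima, sigma, mike} already in.
A4 = A3; e.g. zulu (Keeper) can still go to tango. Fixed point.
Runner's attractor = {alpha, lima, mike, sigma}; Keeper avoids the target exactly from the complement.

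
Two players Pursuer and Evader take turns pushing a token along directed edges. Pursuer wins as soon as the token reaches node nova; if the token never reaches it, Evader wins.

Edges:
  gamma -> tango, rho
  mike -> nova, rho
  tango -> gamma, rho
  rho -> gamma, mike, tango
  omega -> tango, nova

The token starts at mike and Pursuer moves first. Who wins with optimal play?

Track states (vertex, player-to-move).
A0 = {(nova,Pursuer), (nova,Evader)}
A1: add {(mike,Pursuer), (omega,Pursuer)}.
(mike,Pursuer) ∈ A1 ⇒ Pursuer forces the target.

Pursuer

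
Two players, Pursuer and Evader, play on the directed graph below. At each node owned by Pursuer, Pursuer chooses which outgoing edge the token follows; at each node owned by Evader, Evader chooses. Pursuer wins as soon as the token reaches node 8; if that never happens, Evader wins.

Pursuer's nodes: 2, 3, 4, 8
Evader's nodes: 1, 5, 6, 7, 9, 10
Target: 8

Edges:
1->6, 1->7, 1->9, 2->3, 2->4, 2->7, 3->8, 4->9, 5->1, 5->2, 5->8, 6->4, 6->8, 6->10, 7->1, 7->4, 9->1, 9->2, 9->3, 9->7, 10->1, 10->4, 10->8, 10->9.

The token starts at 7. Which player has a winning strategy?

A0 = {8}
A1: add {3} — 3 (Pursuer) has 3→8.
A2: add {2} — 2 (Pursuer) has 2→3.
A3 = A2; e.g. 1 (Evader) can still go to 6. Fixed point.
7 never enters the attractor, so Evader can avoid the target forever.

Evader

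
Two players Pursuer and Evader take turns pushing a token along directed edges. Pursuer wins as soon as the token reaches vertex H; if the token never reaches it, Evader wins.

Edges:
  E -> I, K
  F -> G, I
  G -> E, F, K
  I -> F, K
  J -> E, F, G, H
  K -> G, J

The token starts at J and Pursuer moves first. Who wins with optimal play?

Track states (vertex, player-to-move).
A0 = {(H,Pursuer), (H,Evader)}
A1: add {(J,Pursuer)}.
(J,Pursuer) ∈ A1 ⇒ Pursuer forces the target.

Pursuer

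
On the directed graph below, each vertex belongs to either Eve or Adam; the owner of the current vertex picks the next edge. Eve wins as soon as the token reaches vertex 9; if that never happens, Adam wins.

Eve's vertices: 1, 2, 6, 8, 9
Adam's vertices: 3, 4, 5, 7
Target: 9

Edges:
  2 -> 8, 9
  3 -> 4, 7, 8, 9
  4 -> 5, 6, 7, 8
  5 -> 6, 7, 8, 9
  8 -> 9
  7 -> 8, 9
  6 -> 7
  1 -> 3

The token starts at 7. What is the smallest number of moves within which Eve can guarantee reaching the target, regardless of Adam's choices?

2

A0 = {9}
A1: add {2, 8} — 2 (Eve) has 2→9; 8 (Eve) has 8→9.
A2: add {7} — 7 (Adam): all of {8, 9} already in.
7 enters the attractor at level 2, so Eve can force the target in 2 moves from there.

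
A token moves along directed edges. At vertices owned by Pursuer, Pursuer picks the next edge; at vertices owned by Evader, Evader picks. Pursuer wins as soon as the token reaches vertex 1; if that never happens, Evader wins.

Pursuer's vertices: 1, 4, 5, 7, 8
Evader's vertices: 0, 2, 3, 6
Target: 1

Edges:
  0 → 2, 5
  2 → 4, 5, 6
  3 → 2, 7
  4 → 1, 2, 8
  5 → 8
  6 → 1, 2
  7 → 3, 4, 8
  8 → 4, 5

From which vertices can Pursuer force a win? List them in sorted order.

1, 4, 5, 7, 8

A0 = {1}
A1: add {4} — 4 (Pursuer) has 4→1.
A2: add {7, 8} — 7 (Pursuer) has 7→4; 8 (Pursuer) has 8→4.
A3: add {5} — 5 (Pursuer) has 5→8.
A4 = A3; e.g. 0 (Evader) can still go to 2. Fixed point.
Pursuer's winning region = {1, 4, 5, 7, 8}.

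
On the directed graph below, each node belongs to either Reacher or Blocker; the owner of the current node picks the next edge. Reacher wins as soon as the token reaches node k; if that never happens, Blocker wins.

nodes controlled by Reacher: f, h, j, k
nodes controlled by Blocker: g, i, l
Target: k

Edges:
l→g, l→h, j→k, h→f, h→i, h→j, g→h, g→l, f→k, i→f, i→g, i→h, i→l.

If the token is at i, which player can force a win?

A0 = {k}
A1: add {f, j} — f (Reacher) has f→k; j (Reacher) has j→k.
A2: add {h} — h (Reacher) has h→f.
A3 = A2; e.g. g (Blocker) can still go to l. Fixed point.
i never enters the attractor, so Blocker can avoid the target forever.

Blocker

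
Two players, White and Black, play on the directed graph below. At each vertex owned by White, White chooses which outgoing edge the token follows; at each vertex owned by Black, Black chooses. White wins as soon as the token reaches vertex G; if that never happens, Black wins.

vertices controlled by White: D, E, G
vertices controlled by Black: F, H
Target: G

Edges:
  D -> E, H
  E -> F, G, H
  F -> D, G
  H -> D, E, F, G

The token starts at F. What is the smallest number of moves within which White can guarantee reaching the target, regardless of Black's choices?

3

A0 = {G}
A1: add {E} — E (White) has E→G.
A2: add {D} — D (White) has D→E.
A3: add {F} — F (Black): all of {D, G} already in.
F enters the attractor at level 3, so White can force the target in 3 moves from there.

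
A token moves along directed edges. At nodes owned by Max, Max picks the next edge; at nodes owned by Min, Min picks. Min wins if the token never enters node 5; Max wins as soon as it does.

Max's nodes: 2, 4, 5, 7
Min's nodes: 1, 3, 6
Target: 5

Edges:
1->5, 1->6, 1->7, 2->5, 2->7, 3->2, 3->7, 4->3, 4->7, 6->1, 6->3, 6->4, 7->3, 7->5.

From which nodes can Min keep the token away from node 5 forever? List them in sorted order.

1, 6

A0 = {5}
A1: add {2, 7} — 2 (Max) has 2→5; 7 (Max) has 7→5.
A2: add {3, 4} — 3 (Min): all of {2, 7} already in; 4 (Max) has 4→7.
A3 = A2; e.g. 1 (Min) can still go to 6. Fixed point.
Max's attractor = {2, 3, 4, 5, 7}; Min avoids the target exactly from the complement.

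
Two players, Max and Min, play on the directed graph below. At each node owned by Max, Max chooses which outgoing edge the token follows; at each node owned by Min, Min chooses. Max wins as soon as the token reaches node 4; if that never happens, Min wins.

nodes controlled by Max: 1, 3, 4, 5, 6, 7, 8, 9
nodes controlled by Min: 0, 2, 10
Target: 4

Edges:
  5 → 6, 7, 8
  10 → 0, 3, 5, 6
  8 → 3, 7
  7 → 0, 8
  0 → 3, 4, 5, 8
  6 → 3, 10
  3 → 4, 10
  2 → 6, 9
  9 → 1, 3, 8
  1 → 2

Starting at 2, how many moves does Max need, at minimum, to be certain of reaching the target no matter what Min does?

3

A0 = {4}
A1: add {3} — 3 (Max) has 3→4.
A2: add {6, 8, 9} — 6 (Max) has 6→3; 8 (Max) has 8→3; 9 (Max) has 9→3.
A3: add {2, 5, 7} — 2 (Min): all of {6, 9} already in; 5 (Max) has 5→6; 7 (Max) has 7→8.
2 enters the attractor at level 3, so Max can force the target in 3 moves from there.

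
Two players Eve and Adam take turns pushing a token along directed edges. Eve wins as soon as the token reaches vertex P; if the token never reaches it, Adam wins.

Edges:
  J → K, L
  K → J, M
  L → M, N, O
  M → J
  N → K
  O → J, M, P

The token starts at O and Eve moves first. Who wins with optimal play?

Track states (vertex, player-to-move).
A0 = {(P,Eve), (P,Adam)}
A1: add {(O,Eve)}.
(O,Eve) ∈ A1 ⇒ Eve forces the target.

Eve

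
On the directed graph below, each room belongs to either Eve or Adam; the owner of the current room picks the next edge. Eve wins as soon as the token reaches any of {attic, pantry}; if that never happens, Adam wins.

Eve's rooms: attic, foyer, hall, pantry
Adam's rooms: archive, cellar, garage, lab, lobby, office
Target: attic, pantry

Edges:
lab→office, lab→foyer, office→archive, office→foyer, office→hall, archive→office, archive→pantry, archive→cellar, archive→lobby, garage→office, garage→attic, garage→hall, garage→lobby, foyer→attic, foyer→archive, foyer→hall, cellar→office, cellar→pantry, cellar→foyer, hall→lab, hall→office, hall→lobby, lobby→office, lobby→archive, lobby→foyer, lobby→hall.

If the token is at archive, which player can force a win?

Adam

A0 = {attic, pantry}
A1: add {foyer} — foyer (Eve) has foyer→attic.
A2 = A1; e.g. lab (Adam) can still go to office. Fixed point.
archive never enters the attractor, so Adam can avoid the target forever.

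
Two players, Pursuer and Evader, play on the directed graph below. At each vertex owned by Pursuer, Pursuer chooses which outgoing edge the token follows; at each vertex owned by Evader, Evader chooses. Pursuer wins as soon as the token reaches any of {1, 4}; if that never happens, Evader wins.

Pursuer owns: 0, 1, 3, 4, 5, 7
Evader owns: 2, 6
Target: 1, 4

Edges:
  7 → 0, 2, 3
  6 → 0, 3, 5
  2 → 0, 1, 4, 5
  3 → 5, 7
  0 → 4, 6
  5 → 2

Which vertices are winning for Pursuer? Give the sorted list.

A0 = {1, 4}
A1: add {0} — 0 (Pursuer) has 0→4.
A2: add {7} — 7 (Pursuer) has 7→0.
A3: add {3} — 3 (Pursuer) has 3→7.
A4 = A3; e.g. 2 (Evader) can still go to 5. Fixed point.
Pursuer's winning region = {0, 1, 3, 4, 7}.

0, 1, 3, 4, 7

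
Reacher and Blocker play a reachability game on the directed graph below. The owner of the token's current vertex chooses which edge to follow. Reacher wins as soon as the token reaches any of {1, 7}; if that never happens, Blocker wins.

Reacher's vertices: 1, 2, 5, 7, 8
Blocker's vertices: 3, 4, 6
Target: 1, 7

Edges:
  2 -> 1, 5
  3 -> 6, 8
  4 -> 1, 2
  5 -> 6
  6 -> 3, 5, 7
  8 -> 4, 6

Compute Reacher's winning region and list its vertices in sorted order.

A0 = {1, 7}
A1: add {2} — 2 (Reacher) has 2→1.
A2: add {4} — 4 (Blocker): all of {1, 2} already in.
A3: add {8} — 8 (Reacher) has 8→4.
A4 = A3; e.g. 3 (Blocker) can still go to 6. Fixed point.
Reacher's winning region = {1, 2, 4, 7, 8}.

1, 2, 4, 7, 8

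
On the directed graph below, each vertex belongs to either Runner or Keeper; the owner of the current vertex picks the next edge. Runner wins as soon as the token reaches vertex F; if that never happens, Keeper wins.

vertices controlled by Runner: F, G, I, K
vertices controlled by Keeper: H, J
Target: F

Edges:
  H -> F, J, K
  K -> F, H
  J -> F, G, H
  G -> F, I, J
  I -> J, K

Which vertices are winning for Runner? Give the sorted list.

F, G, I, K

A0 = {F}
A1: add {G, K} — G (Runner) has G→F; K (Runner) has K→F.
A2: add {I} — I (Runner) has I→K.
A3 = A2; e.g. H (Keeper) can still go to J. Fixed point.
Runner's winning region = {F, G, I, K}.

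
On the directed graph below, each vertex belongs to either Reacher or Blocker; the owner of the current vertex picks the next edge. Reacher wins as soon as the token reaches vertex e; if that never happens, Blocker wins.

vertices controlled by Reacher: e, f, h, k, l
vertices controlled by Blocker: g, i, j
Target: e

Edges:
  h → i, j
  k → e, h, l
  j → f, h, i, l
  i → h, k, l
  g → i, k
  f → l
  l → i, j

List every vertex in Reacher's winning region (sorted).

A0 = {e}
A1: add {k} — k (Reacher) has k→e.
A2 = A1; e.g. f (Reacher) has no edge into A1. Fixed point.
Reacher's winning region = {e, k}.

e, k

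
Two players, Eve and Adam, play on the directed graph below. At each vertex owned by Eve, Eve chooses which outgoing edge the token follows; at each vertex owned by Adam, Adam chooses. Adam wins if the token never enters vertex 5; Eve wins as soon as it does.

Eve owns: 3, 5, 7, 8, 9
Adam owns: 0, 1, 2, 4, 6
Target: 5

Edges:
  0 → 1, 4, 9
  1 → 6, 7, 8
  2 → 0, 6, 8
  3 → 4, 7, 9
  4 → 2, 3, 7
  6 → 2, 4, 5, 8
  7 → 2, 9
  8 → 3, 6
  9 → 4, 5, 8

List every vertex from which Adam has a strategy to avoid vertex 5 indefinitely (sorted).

0, 1, 2, 4, 6

A0 = {5}
A1: add {9} — 9 (Eve) has 9→5.
A2: add {3, 7} — 3 (Eve) has 3→9; 7 (Eve) has 7→9.
A3: add {8} — 8 (Eve) has 8→3.
A4 = A3; e.g. 0 (Adam) can still go to 1. Fixed point.
Eve's attractor = {3, 5, 7, 8, 9}; Adam avoids the target exactly from the complement.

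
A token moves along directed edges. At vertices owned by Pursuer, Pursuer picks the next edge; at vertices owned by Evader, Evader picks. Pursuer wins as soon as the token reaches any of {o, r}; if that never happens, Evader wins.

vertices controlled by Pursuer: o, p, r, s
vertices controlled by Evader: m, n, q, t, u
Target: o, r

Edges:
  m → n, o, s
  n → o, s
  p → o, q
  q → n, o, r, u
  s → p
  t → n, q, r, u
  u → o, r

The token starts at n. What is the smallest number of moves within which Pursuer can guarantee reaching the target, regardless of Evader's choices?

A0 = {o, r}
A1: add {p, u} — p (Pursuer) has p→o; u (Evader): all of {o, r} already in.
A2: add {s} — s (Pursuer) has s→p.
A3: add {n} — n (Evader): all of {o, s} already in.
n enters the attractor at level 3, so Pursuer can force the target in 3 moves from there.

3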